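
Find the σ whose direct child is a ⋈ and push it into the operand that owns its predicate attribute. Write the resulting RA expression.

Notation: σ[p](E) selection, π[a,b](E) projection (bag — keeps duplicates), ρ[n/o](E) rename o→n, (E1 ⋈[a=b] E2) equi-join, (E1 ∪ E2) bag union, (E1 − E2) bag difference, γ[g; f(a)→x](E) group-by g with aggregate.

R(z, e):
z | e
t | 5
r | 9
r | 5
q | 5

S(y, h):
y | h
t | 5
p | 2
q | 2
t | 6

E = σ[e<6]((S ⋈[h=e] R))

σ filters on e, owned by the right side.
E' = (S ⋈[h=e] σ[e<6](R))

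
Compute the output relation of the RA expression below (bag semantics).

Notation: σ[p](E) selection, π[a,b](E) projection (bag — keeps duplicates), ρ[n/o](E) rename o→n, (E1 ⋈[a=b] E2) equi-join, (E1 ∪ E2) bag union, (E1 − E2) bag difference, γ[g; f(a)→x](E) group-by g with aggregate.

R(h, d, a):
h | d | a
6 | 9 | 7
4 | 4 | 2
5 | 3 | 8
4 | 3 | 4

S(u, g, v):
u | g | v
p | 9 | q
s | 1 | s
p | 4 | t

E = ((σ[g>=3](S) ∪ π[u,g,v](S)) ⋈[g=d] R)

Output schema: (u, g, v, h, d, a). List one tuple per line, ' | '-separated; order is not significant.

Subexpression sizes:
  S → 3
  σ[g>=3](S) → 2
  S → 3
  π[u,g,v](S) → 3
  (σ[g>=3](S) ∪ π[u,g,v](S)) → 5
  R → 4
  ((σ[g>=3](S) ∪ π[u,g,v](S)) ⋈[g=d] R) → 4

== RESULT ==
u | g | v | h | d | a
p | 4 | t | 4 | 4 | 2
p | 4 | t | 4 | 4 | 2
p | 9 | q | 6 | 9 | 7
p | 9 | q | 6 | 9 | 7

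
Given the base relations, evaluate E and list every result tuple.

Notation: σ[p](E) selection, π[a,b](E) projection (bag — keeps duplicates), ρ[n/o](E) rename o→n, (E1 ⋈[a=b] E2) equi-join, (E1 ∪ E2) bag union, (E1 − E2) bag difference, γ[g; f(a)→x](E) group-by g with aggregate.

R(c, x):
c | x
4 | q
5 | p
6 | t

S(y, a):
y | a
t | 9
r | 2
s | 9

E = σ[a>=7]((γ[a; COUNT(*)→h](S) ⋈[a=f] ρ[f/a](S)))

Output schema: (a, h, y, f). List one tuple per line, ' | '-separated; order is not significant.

Stepwise |·|:
  S → 3
  γ[a; COUNT(*)→h](S) → 2
  S → 3
  ρ[f/a](S) → 3
  (γ[a; COUNT(*)→h](S) ⋈[a=f] ρ[f/a](S)) → 3
  σ[a>=7]((γ[a; COUNT(*)→h](S) ⋈[a=f] ρ[f/a](S))) → 2

== RESULT ==
a | h | y | f
9 | 2 | s | 9
9 | 2 | t | 9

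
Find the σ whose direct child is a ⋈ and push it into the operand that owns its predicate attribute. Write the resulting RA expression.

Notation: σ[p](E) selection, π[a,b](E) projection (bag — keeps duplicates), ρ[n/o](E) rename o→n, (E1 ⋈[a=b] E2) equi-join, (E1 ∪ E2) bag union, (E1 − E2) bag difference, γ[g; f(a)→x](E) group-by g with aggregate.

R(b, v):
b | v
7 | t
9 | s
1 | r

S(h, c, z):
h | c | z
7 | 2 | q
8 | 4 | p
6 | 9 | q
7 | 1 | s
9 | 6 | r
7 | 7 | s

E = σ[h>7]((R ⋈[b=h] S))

σ filters on h, owned by the right side.
E' = (R ⋈[b=h] σ[h>7](S))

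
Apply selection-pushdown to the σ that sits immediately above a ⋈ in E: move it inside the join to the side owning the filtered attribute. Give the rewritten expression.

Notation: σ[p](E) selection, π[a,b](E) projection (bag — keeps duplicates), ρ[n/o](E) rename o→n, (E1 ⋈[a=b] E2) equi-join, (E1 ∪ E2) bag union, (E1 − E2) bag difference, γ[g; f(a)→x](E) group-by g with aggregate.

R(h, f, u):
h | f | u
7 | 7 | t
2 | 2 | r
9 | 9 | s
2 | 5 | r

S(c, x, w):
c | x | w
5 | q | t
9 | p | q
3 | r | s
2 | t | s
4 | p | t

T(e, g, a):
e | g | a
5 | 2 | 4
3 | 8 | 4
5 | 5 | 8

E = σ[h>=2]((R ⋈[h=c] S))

σ filters on h, owned by the left side.
E' = (σ[h>=2](R) ⋈[h=c] S)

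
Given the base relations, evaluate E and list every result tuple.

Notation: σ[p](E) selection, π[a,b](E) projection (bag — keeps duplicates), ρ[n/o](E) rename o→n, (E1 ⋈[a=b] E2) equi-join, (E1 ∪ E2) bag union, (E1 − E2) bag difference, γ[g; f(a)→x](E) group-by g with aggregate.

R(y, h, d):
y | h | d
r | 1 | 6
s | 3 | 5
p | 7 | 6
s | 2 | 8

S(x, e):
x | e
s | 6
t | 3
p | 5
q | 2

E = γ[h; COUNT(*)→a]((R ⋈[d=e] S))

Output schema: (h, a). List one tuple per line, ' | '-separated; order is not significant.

Row counts bottom-up:
  R → 4
  S → 4
  (R ⋈[d=e] S) → 3
  γ[h; COUNT(*)→a]((R ⋈[d=e] S)) → 3

== RESULT ==
h | a
1 | 1
3 | 1
7 | 1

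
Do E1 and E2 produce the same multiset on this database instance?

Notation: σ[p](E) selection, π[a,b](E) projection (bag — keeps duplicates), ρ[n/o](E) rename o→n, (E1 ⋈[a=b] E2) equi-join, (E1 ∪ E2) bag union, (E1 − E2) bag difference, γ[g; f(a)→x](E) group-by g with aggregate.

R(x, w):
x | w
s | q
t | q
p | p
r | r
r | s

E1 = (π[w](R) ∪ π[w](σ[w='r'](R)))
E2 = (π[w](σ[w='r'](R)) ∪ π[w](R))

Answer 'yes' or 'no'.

E1 per-node cardinality:
  R → 5
  π[w](R) → 5
  R → 5
  σ[w='r'](R) → 1
  π[w](σ[w='r'](R)) → 1
  (π[w](R) ∪ π[w](σ[w='r'](R))) → 6
E2 per-node cardinality:
  R → 5
  σ[w='r'](R) → 1
  π[w](σ[w='r'](R)) → 1
  R → 5
  π[w](R) → 5
  (π[w](σ[w='r'](R)) ∪ π[w](R)) → 6

E1 and E2 produce the same multiset:
w
p
q
q
r
r
s

yes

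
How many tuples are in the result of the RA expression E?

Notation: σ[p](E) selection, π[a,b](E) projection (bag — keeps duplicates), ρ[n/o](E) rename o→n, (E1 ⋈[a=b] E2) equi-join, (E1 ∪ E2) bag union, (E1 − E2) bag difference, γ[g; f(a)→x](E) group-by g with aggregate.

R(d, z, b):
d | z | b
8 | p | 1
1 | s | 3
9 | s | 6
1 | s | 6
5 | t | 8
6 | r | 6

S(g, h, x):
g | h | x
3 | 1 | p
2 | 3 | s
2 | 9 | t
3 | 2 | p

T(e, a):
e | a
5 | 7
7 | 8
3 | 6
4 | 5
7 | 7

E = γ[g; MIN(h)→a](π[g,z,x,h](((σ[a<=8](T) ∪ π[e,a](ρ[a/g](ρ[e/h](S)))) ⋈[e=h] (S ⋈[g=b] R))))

Subexpression sizes:
  T → 5
  σ[a<=8](T) → 5
  S → 4
  ρ[e/h](S) → 4
  ρ[a/g](ρ[e/h](S)) → 4
  π[e,a](ρ[a/g](ρ[e/h](S))) → 4
  (σ[a<=8](T) ∪ π[e,a](ρ[a/g](ρ[e/h](S)))) → 9
  S → 4
  R → 6
  (S ⋈[g=b] R) → 2
  ((σ[a<=8](T) ∪ π[e,a](ρ[a/g](ρ[e/h](S)))) ⋈[e=h] (S ⋈[g=b] R)) → 2
  π[g,z,x,h](((σ[a<=8](T) ∪ π[e,a](ρ[a/g](ρ[e/h](S)))) ⋈[e=h] (S ⋈[g=b] R))) → 2
  γ[g; MIN(h)→a](π[g,z,x,h](((σ[a<=8](T) ∪ π[e,a](ρ[a/g](ρ[e/h](S)))) ⋈[e=h] (S ⋈[g=b] R)))) → 1

|E| = 1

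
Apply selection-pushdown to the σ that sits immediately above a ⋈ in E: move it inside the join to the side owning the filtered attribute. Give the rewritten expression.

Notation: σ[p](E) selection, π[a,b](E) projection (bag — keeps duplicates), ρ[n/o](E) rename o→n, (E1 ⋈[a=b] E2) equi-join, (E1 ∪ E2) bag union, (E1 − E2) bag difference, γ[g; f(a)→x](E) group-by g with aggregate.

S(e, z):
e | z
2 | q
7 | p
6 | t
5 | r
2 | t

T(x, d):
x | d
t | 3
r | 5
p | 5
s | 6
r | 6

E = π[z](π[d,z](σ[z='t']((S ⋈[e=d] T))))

σ filters on z, owned by the left side.
E' = π[z](π[d,z]((σ[z='t'](S) ⋈[e=d] T)))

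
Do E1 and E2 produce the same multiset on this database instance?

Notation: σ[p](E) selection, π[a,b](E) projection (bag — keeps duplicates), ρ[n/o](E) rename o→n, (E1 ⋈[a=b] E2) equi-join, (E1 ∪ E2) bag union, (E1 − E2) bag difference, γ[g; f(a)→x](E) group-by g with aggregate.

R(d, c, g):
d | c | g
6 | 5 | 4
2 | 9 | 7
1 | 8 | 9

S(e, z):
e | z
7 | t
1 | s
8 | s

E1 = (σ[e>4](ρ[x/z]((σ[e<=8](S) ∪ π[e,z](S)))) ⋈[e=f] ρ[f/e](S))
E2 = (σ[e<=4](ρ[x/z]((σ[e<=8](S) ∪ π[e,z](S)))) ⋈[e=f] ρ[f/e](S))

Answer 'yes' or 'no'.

E1 row counts bottom-up:
  S → 3
  σ[e<=8](S) → 3
  S → 3
  π[e,z](S) → 3
  (σ[e<=8](S) ∪ π[e,z](S)) → 6
  ρ[x/z]((σ[e<=8](S) ∪ π[e,z](S))) → 6
  σ[e>4](ρ[x/z]((σ[e<=8](S) ∪ π[e,z](S)))) → 4
  S → 3
  ρ[f/e](S) → 3
  (σ[e>4](ρ[x/z]((σ[e<=8](S) ∪ π[e,z](S)))) ⋈[e=f] ρ[f/e](S)) → 4
E2 row counts bottom-up:
  S → 3
  σ[e<=8](S) → 3
  S → 3
  π[e,z](S) → 3
  (σ[e<=8](S) ∪ π[e,z](S)) → 6
  ρ[x/z]((σ[e<=8](S) ∪ π[e,z](S))) → 6
  σ[e<=4](ρ[x/z]((σ[e<=8](S) ∪ π[e,z](S)))) → 2
  S → 3
  ρ[f/e](S) → 3
  (σ[e<=4](ρ[x/z]((σ[e<=8](S) ∪ π[e,z](S)))) ⋈[e=f] ρ[f/e](S)) → 2

E1 result:
e | x | f | z
7 | t | 7 | t
7 | t | 7 | t
8 | s | 8 | s
8 | s | 8 | s
E2 result:
e | x | f | z
1 | s | 1 | s
1 | s | 1 | s
Witness: (1, 's', 1, 's') appears 0× in E1 but 2× in E2.

no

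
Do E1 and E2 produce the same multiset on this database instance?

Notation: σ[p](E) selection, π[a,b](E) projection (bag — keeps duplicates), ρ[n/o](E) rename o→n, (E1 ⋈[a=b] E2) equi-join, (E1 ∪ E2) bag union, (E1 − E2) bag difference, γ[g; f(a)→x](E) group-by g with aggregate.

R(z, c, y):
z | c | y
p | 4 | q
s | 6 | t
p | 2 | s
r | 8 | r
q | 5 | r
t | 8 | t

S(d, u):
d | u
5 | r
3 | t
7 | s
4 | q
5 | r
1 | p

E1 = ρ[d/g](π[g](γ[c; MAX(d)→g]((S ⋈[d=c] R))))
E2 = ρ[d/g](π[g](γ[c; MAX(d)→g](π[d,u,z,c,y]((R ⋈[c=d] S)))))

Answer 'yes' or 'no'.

E1 subexpression sizes:
  S → 6
  R → 6
  (S ⋈[d=c] R) → 3
  γ[c; MAX(d)→g]((S ⋈[d=c] R)) → 2
  π[g](γ[c; MAX(d)→g]((S ⋈[d=c] R))) → 2
  ρ[d/g](π[g](γ[c; MAX(d)→g]((S ⋈[d=c] R)))) → 2
E2 subexpression sizes:
  R → 6
  S → 6
  (R ⋈[c=d] S) → 3
  π[d,u,z,c,y]((R ⋈[c=d] S)) → 3
  γ[c; MAX(d)→g](π[d,u,z,c,y]((R ⋈[c=d] S))) → 2
  π[g](γ[c; MAX(d)→g](π[d,u,z,c,y]((R ⋈[c=d] S)))) → 2
  ρ[d/g](π[g](γ[c; MAX(d)→g](π[d,u,z,c,y]((R ⋈[c=d] S))))) → 2

E1 and E2 produce the same multiset:
d
4
5

yes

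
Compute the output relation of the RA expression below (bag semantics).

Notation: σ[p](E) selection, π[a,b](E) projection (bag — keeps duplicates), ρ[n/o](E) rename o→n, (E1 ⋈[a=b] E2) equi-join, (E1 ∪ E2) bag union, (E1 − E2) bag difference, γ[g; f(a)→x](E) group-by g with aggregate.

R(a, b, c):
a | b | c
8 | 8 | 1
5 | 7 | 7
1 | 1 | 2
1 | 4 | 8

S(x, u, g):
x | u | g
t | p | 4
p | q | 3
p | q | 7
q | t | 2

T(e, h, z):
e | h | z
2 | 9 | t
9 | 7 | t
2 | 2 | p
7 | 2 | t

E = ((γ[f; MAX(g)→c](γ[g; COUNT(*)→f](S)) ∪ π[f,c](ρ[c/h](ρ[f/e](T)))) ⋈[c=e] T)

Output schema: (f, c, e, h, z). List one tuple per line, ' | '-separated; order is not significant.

Row counts bottom-up:
  S → 4
  γ[g; COUNT(*)→f](S) → 4
  γ[f; MAX(g)→c](γ[g; COUNT(*)→f](S)) → 1
  T → 4
  ρ[f/e](T) → 4
  ρ[c/h](ρ[f/e](T)) → 4
  π[f,c](ρ[c/h](ρ[f/e](T))) → 4
  (γ[f; MAX(g)→c](γ[g; COUNT(*)→f](S)) ∪ π[f,c](ρ[c/h](ρ[f/e](T)))) → 5
  T → 4
  ((γ[f; MAX(g)→c](γ[g; COUNT(*)→f](S)) ∪ π[f,c](ρ[c/h](ρ[f/e](T)))) ⋈[c=e] T) → 7

== RESULT ==
f | c | e | h | z
1 | 7 | 7 | 2 | t
2 | 2 | 2 | 2 | p
2 | 2 | 2 | 9 | t
2 | 9 | 9 | 7 | t
7 | 2 | 2 | 2 | p
7 | 2 | 2 | 9 | t
9 | 7 | 7 | 2 | t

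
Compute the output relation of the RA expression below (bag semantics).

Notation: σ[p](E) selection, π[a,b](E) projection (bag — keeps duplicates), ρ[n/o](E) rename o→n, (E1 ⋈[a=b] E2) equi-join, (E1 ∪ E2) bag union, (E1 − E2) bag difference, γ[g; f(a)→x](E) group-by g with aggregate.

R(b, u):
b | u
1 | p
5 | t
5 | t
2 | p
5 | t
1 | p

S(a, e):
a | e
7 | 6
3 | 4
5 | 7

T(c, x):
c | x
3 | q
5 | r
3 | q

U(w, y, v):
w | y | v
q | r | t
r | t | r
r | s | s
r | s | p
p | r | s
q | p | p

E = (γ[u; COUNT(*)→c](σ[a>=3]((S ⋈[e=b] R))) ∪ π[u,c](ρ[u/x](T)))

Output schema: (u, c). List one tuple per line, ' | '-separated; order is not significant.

Subexpression sizes:
  S → 3
  R → 6
  (S ⋈[e=b] R) → 0
  σ[a>=3]((S ⋈[e=b] R)) → 0
  γ[u; COUNT(*)→c](σ[a>=3]((S ⋈[e=b] R))) → 0
  T → 3
  ρ[u/x](T) → 3
  π[u,c](ρ[u/x](T)) → 3
  (γ[u; COUNT(*)→c](σ[a>=3]((S ⋈[e=b] R))) ∪ π[u,c](ρ[u/x](T))) → 3

== RESULT ==
u | c
q | 3
q | 3
r | 5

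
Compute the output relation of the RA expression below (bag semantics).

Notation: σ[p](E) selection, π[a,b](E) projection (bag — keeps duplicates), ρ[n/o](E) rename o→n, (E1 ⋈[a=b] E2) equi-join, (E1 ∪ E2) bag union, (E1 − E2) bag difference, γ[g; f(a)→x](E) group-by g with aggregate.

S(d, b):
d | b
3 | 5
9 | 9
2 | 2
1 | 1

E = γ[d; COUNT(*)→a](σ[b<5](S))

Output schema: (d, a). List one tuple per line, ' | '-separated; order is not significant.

Stepwise |·|:
  S → 4
  σ[b<5](S) → 2
  γ[d; COUNT(*)→a](σ[b<5](S)) → 2

== RESULT ==
d | a
1 | 1
2 | 1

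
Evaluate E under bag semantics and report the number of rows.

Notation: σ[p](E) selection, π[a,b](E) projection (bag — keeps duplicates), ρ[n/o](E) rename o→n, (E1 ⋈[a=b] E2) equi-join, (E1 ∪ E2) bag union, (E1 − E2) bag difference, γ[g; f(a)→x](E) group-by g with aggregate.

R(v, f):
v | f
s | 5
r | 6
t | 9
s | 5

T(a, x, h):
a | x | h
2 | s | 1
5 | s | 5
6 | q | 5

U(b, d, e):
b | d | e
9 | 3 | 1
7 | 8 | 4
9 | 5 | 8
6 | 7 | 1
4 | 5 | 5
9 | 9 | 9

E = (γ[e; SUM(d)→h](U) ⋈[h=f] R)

Per-node cardinality:
  U → 6
  γ[e; SUM(d)→h](U) → 5
  R → 4
  (γ[e; SUM(d)→h](U) ⋈[h=f] R) → 5

|E| = 5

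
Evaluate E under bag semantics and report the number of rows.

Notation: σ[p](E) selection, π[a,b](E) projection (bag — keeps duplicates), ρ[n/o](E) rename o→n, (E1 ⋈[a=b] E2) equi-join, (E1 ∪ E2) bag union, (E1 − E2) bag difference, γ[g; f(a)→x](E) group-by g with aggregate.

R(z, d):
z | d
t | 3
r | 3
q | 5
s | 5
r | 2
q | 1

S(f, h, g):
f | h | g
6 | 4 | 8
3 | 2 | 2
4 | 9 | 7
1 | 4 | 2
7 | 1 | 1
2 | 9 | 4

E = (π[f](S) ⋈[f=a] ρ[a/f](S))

Row counts bottom-up:
  S → 6
  π[f](S) → 6
  S → 6
  ρ[a/f](S) → 6
  (π[f](S) ⋈[f=a] ρ[a/f](S)) → 6

|E| = 6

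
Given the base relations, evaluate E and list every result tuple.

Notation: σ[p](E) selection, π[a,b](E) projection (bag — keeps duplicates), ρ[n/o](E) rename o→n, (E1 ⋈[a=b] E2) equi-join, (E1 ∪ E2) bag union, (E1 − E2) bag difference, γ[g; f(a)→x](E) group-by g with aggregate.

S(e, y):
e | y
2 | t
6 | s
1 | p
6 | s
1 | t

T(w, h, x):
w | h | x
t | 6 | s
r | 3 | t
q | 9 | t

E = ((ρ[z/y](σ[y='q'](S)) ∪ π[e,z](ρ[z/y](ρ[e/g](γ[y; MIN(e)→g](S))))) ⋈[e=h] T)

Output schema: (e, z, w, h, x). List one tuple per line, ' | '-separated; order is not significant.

Row counts bottom-up:
  S → 5
  σ[y='q'](S) → 0
  ρ[z/y](σ[y='q'](S)) → 0
  S → 5
  γ[y; MIN(e)→g](S) → 3
  ρ[e/g](γ[y; MIN(e)→g](S)) → 3
  ρ[z/y](ρ[e/g](γ[y; MIN(e)→g](S))) → 3
  π[e,z](ρ[z/y](ρ[e/g](γ[y; MIN(e)→g](S)))) → 3
  (ρ[z/y](σ[y='q'](S)) ∪ π[e,z](ρ[z/y](ρ[e/g](γ[y; MIN(e)→g](S))))) → 3
  T → 3
  ((ρ[z/y](σ[y='q'](S)) ∪ π[e,z](ρ[z/y](ρ[e/g](γ[y; MIN(e)→g](S))))) ⋈[e=h] T) → 1

== RESULT ==
e | z | w | h | x
6 | s | t | 6 | s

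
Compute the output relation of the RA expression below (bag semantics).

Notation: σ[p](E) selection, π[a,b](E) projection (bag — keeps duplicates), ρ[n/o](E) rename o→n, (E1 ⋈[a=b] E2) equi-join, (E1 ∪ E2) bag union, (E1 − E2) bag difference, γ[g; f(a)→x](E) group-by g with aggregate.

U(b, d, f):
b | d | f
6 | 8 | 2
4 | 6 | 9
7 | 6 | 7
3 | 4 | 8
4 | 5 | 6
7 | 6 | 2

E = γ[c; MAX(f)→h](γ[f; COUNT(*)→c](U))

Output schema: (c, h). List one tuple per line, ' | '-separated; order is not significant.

Subexpression sizes:
  U → 6
  γ[f; COUNT(*)→c](U) → 5
  γ[c; MAX(f)→h](γ[f; COUNT(*)→c](U)) → 2

== RESULT ==
c | h
1 | 9
2 | 2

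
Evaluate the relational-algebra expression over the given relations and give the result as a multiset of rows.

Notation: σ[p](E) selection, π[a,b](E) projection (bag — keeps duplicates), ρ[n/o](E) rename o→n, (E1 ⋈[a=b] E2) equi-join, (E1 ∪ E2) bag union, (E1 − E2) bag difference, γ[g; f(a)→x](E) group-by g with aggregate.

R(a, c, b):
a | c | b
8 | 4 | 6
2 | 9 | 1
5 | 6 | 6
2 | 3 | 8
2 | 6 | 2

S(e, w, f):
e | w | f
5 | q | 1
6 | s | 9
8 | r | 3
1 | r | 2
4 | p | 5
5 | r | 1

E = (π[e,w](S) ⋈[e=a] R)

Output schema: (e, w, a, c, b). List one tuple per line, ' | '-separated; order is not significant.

Subexpression sizes:
  S → 6
  π[e,w](S) → 6
  R → 5
  (π[e,w](S) ⋈[e=a] R) → 3

== RESULT ==
e | w | a | c | b
5 | q | 5 | 6 | 6
5 | r | 5 | 6 | 6
8 | r | 8 | 4 | 6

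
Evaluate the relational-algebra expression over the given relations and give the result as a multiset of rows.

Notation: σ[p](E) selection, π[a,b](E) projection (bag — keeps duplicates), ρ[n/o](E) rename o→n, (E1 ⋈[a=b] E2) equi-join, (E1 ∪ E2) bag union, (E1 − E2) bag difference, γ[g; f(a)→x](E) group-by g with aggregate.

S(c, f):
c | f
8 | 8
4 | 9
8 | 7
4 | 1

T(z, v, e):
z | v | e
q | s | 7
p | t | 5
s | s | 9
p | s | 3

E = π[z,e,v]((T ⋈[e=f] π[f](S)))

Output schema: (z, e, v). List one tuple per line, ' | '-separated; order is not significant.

Stepwise |·|:
  T → 4
  S → 4
  π[f](S) → 4
  (T ⋈[e=f] π[f](S)) → 2
  π[z,e,v]((T ⋈[e=f] π[f](S))) → 2

== RESULT ==
z | e | v
q | 7 | s
s | 9 | s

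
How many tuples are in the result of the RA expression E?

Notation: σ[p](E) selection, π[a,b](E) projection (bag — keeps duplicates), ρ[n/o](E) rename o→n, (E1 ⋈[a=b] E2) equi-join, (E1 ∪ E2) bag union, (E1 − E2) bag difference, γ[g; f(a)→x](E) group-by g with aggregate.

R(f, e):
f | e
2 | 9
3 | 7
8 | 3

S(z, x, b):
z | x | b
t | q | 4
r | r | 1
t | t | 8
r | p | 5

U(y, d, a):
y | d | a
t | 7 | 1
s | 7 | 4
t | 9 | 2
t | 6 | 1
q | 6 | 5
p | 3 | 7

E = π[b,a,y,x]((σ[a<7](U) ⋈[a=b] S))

Row counts bottom-up:
  U → 6
  σ[a<7](U) → 5
  S → 4
  (σ[a<7](U) ⋈[a=b] S) → 4
  π[b,a,y,x]((σ[a<7](U) ⋈[a=b] S)) → 4

|E| = 4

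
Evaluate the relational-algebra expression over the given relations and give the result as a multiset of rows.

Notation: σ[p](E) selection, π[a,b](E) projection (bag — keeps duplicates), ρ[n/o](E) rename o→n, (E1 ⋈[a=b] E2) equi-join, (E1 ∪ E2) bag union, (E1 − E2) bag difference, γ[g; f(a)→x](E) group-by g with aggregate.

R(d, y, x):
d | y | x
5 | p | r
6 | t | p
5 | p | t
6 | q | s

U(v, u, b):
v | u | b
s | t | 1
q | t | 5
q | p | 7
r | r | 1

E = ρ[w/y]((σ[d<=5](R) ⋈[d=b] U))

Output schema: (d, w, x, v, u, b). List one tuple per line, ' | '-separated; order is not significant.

Subexpression sizes:
  R → 4
  σ[d<=5](R) → 2
  U → 4
  (σ[d<=5](R) ⋈[d=b] U) → 2
  ρ[w/y]((σ[d<=5](R) ⋈[d=b] U)) → 2

== RESULT ==
d | w | x | v | u | b
5 | p | r | q | t | 5
5 | p | t | q | t | 5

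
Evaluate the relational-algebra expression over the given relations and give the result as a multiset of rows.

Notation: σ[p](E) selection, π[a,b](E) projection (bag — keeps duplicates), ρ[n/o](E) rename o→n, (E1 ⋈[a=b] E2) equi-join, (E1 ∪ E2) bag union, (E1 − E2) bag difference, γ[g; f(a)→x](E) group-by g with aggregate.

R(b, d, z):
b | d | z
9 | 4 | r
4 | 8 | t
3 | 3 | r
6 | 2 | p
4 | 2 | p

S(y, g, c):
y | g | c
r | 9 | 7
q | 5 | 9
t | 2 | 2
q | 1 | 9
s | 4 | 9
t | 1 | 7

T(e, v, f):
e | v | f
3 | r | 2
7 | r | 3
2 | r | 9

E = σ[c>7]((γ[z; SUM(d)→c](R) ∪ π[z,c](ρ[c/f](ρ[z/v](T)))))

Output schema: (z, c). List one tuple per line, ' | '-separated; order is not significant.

Per-node cardinality:
  R → 5
  γ[z; SUM(d)→c](R) → 3
  T → 3
  ρ[z/v](T) → 3
  ρ[c/f](ρ[z/v](T)) → 3
  π[z,c](ρ[c/f](ρ[z/v](T))) → 3
  (γ[z; SUM(d)→c](R) ∪ π[z,c](ρ[c/f](ρ[z/v](T)))) → 6
  σ[c>7]((γ[z; SUM(d)→c](R) ∪ π[z,c](ρ[c/f](ρ[z/v](T))))) → 2

== RESULT ==
z | c
r | 9
t | 8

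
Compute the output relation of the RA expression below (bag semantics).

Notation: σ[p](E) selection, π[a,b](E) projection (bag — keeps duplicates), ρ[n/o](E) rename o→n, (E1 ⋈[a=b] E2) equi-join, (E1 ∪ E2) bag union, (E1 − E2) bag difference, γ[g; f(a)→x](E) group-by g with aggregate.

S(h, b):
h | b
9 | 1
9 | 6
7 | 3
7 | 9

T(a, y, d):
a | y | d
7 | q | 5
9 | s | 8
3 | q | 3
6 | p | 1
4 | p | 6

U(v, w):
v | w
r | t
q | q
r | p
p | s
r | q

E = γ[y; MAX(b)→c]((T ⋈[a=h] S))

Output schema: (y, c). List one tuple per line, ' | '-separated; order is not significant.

Stepwise |·|:
  T → 5
  S → 4
  (T ⋈[a=h] S) → 4
  γ[y; MAX(b)→c]((T ⋈[a=h] S)) → 2

== RESULT ==
y | c
q | 9
s | 6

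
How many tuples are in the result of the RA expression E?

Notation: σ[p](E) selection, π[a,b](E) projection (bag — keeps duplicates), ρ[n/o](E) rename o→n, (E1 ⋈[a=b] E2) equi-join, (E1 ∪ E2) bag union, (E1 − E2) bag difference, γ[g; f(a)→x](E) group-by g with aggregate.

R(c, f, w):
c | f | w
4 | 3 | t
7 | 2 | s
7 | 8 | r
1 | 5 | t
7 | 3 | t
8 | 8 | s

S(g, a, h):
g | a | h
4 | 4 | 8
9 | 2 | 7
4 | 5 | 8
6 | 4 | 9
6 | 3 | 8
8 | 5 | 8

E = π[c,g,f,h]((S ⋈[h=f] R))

Stepwise |·|:
  S → 6
  R → 6
  (S ⋈[h=f] R) → 8
  π[c,g,f,h]((S ⋈[h=f] R)) → 8

|E| = 8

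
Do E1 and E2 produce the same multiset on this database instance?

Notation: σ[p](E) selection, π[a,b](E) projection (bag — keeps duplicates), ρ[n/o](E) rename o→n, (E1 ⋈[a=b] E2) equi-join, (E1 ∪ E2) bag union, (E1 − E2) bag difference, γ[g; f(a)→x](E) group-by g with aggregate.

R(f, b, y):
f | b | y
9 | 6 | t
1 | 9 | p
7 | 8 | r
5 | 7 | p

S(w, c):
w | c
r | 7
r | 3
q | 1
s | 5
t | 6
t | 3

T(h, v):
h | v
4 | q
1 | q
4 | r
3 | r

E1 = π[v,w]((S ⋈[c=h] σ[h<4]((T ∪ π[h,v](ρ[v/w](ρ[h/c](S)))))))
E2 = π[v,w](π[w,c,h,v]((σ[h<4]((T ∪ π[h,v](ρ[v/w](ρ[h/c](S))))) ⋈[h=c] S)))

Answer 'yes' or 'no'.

E1 subexpression sizes:
  S → 6
  T → 4
  S → 6
  ρ[h/c](S) → 6
  ρ[v/w](ρ[h/c](S)) → 6
  π[h,v](ρ[v/w](ρ[h/c](S))) → 6
  (T ∪ π[h,v](ρ[v/w](ρ[h/c](S)))) → 10
  σ[h<4]((T ∪ π[h,v](ρ[v/w](ρ[h/c](S))))) → 5
  (S ⋈[c=h] σ[h<4]((T ∪ π[h,v](ρ[v/w](ρ[h/c](S)))))) → 8
  π[v,w]((S ⋈[c=h] σ[h<4]((T ∪ π[h,v](ρ[v/w](ρ[h/c](S))))))) → 8
E2 subexpression sizes:
  T → 4
  S → 6
  ρ[h/c](S) → 6
  ρ[v/w](ρ[h/c](S)) → 6
  π[h,v](ρ[v/w](ρ[h/c](S))) → 6
  (T ∪ π[h,v](ρ[v/w](ρ[h/c](S)))) → 10
  σ[h<4]((T ∪ π[h,v](ρ[v/w](ρ[h/c](S))))) → 5
  S → 6
  (σ[h<4]((T ∪ π[h,v](ρ[v/w](ρ[h/c](S))))) ⋈[h=c] S) → 8
  π[w,c,h,v]((σ[h<4]((T ∪ π[h,v](ρ[v/w](ρ[h/c](S))))) ⋈[h=c] S)) → 8
  π[v,w](π[w,c,h,v]((σ[h<4]((T ∪ π[h,v](ρ[v/w](ρ[h/c](S))))) ⋈[h=c] S))) → 8

E1 and E2 produce the same multiset:
v | w
q | q
q | q
r | r
r | r
r | t
r | t
t | r
t | t

yes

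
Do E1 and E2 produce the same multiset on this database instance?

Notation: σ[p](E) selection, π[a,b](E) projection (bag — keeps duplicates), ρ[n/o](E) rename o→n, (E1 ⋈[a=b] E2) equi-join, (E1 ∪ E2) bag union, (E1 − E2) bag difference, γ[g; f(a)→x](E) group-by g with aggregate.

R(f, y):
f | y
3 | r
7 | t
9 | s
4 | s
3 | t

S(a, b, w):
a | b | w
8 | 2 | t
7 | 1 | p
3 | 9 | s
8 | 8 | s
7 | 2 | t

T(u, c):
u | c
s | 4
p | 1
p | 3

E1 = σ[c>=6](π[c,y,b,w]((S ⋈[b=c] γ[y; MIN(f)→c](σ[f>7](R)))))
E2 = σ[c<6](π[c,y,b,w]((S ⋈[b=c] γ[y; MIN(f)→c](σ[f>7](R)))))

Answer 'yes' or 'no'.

E1 stepwise |·|:
  S → 5
  R → 5
  σ[f>7](R) → 1
  γ[y; MIN(f)→c](σ[f>7](R)) → 1
  (S ⋈[b=c] γ[y; MIN(f)→c](σ[f>7](R))) → 1
  π[c,y,b,w]((S ⋈[b=c] γ[y; MIN(f)→c](σ[f>7](R)))) → 1
  σ[c>=6](π[c,y,b,w]((S ⋈[b=c] γ[y; MIN(f)→c](σ[f>7](R))))) → 1
E2 stepwise |·|:
  S → 5
  R → 5
  σ[f>7](R) → 1
  γ[y; MIN(f)→c](σ[f>7](R)) → 1
  (S ⋈[b=c] γ[y; MIN(f)→c](σ[f>7](R))) → 1
  π[c,y,b,w]((S ⋈[b=c] γ[y; MIN(f)→c](σ[f>7](R)))) → 1
  σ[c<6](π[c,y,b,w]((S ⋈[b=c] γ[y; MIN(f)→c](σ[f>7](R))))) → 0

E1 result:
c | y | b | w
9 | s | 9 | s
E2 result:
c | y | b | w
(0 rows)
Witness: (9, 's', 9, 's') appears 1× in E1 but 0× in E2.

no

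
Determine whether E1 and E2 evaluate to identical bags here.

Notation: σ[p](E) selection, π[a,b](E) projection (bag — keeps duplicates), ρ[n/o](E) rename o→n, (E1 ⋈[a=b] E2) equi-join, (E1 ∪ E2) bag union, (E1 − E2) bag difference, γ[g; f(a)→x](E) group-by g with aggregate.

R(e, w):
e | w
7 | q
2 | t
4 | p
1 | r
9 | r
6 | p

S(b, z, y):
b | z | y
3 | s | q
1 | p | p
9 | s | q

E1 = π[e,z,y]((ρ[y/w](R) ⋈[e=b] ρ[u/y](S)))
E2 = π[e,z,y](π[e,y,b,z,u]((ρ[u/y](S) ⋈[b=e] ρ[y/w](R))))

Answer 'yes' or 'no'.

E1 subexpression sizes:
  R → 6
  ρ[y/w](R) → 6
  S → 3
  ρ[u/y](S) → 3
  (ρ[y/w](R) ⋈[e=b] ρ[u/y](S)) → 2
  π[e,z,y]((ρ[y/w](R) ⋈[e=b] ρ[u/y](S))) → 2
E2 subexpression sizes:
  S → 3
  ρ[u/y](S) → 3
  R → 6
  ρ[y/w](R) → 6
  (ρ[u/y](S) ⋈[b=e] ρ[y/w](R)) → 2
  π[e,y,b,z,u]((ρ[u/y](S) ⋈[b=e] ρ[y/w](R))) → 2
  π[e,z,y](π[e,y,b,z,u]((ρ[u/y](S) ⋈[b=e] ρ[y/w](R)))) → 2

E1 and E2 produce the same multiset:
e | z | y
1 | p | r
9 | s | r

yes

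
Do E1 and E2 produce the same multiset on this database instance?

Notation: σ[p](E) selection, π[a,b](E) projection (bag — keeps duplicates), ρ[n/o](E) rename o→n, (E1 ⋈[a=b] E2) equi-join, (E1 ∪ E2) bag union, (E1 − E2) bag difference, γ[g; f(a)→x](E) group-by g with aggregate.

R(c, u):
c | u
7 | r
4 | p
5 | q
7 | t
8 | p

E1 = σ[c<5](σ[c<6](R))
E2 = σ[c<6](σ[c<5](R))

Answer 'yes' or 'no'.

E1 row counts bottom-up:
  R → 5
  σ[c<6](R) → 2
  σ[c<5](σ[c<6](R)) → 1
E2 row counts bottom-up:
  R → 5
  σ[c<5](R) → 1
  σ[c<6](σ[c<5](R)) → 1

E1 and E2 produce the same multiset:
c | u
4 | p

yes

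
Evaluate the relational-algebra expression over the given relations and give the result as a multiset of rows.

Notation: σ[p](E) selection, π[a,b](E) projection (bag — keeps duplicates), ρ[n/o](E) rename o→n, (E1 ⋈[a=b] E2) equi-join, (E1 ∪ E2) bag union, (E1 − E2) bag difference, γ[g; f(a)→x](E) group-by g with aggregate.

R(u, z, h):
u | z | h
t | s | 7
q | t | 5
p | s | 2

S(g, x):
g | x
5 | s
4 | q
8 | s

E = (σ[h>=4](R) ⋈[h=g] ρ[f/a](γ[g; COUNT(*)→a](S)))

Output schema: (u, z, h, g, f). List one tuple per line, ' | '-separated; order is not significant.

Subexpression sizes:
  R → 3
  σ[h>=4](R) → 2
  S → 3
  γ[g; COUNT(*)→a](S) → 3
  ρ[f/a](γ[g; COUNT(*)→a](S)) → 3
  (σ[h>=4](R) ⋈[h=g] ρ[f/a](γ[g; COUNT(*)→a](S))) → 1

== RESULT ==
u | z | h | g | f
q | t | 5 | 5 | 1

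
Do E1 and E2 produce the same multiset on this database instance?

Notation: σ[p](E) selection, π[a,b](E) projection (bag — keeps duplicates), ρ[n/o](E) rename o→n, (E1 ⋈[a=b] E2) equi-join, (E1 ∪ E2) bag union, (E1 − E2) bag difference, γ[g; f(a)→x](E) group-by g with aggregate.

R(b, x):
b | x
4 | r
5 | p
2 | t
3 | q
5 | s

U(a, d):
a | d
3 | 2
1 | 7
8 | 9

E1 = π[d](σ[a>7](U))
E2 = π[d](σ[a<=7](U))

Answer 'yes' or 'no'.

E1 subexpression sizes:
  U → 3
  σ[a>7](U) → 1
  π[d](σ[a>7](U)) → 1
E2 subexpression sizes:
  U → 3
  σ[a<=7](U) → 2
  π[d](σ[a<=7](U)) → 2

E1 result:
d
9
E2 result:
d
2
7
Witness: (7,) appears 0× in E1 but 1× in E2.

no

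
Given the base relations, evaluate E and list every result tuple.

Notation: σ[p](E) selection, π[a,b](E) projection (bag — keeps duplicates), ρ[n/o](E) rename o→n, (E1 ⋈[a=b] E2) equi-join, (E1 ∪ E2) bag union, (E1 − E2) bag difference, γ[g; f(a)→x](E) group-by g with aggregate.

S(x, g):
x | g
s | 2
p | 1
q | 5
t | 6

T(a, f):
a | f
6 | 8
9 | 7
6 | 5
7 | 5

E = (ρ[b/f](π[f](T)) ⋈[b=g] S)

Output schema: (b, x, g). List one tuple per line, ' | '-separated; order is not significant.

Subexpression sizes:
  T → 4
  π[f](T) → 4
  ρ[b/f](π[f](T)) → 4
  S → 4
  (ρ[b/f](π[f](T)) ⋈[b=g] S) → 2

== RESULT ==
b | x | g
5 | q | 5
5 | q | 5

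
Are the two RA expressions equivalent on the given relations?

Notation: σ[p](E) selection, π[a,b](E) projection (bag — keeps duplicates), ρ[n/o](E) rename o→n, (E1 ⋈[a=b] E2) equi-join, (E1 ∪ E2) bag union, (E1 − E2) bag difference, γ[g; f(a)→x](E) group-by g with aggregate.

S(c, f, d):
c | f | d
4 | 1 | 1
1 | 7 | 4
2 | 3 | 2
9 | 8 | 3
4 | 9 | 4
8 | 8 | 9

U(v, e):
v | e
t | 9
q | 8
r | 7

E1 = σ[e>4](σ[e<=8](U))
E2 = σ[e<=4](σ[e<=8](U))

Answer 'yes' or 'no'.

E1 per-node cardinality:
  U → 3
  σ[e<=8](U) → 2
  σ[e>4](σ[e<=8](U)) → 2
E2 per-node cardinality:
  U → 3
  σ[e<=8](U) → 2
  σ[e<=4](σ[e<=8](U)) → 0

E1 result:
v | e
q | 8
r | 7
E2 result:
v | e
(0 rows)
Witness: ('q', 8) appears 1× in E1 but 0× in E2.

no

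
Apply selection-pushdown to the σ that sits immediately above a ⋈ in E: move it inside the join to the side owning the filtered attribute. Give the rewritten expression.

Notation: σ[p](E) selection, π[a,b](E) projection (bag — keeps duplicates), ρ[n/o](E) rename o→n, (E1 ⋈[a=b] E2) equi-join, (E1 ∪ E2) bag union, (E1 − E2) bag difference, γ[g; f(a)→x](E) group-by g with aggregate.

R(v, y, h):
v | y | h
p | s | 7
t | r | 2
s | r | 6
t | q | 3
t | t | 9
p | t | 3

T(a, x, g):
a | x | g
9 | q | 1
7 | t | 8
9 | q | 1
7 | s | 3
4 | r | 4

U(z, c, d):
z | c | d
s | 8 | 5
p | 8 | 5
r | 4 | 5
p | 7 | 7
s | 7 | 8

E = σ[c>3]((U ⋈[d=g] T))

σ filters on c, owned by the left side.
E' = (σ[c>3](U) ⋈[d=g] T)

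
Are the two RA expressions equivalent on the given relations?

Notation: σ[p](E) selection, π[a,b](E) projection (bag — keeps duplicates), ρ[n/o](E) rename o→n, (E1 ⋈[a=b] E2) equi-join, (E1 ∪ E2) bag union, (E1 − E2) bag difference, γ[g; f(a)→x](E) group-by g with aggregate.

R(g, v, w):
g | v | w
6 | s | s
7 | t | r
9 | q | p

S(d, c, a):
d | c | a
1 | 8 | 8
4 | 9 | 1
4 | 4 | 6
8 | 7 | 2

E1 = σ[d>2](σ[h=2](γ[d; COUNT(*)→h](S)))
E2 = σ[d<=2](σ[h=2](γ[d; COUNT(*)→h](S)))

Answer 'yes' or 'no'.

E1 per-node cardinality:
  S → 4
  γ[d; COUNT(*)→h](S) → 3
  σ[h=2](γ[d; COUNT(*)→h](S)) → 1
  σ[d>2](σ[h=2](γ[d; COUNT(*)→h](S))) → 1
E2 per-node cardinality:
  S → 4
  γ[d; COUNT(*)→h](S) → 3
  σ[h=2](γ[d; COUNT(*)→h](S)) → 1
  σ[d<=2](σ[h=2](γ[d; COUNT(*)→h](S))) → 0

E1 result:
d | h
4 | 2
E2 result:
d | h
(0 rows)
Witness: (4, 2) appears 1× in E1 but 0× in E2.

no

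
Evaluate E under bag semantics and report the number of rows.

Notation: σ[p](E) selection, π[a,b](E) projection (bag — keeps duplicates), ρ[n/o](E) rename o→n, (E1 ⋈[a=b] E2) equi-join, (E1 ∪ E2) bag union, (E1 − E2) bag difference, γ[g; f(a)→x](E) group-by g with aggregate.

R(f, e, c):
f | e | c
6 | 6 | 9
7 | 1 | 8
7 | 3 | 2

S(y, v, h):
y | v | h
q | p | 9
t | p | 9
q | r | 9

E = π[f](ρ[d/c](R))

Row counts bottom-up:
  R → 3
  ρ[d/c](R) → 3
  π[f](ρ[d/c](R)) → 3

|E| = 3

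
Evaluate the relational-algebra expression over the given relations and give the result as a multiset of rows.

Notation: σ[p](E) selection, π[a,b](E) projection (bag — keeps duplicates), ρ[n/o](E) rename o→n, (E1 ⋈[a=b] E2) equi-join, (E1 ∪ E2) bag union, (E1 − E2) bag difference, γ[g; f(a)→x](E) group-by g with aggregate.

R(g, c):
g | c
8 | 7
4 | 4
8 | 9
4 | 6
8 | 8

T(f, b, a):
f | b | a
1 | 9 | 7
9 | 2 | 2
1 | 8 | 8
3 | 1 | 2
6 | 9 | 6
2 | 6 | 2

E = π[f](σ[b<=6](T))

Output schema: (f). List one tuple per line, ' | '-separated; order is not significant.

Subexpression sizes:
  T → 6
  σ[b<=6](T) → 3
  π[f](σ[b<=6](T)) → 3

== RESULT ==
f
2
3
9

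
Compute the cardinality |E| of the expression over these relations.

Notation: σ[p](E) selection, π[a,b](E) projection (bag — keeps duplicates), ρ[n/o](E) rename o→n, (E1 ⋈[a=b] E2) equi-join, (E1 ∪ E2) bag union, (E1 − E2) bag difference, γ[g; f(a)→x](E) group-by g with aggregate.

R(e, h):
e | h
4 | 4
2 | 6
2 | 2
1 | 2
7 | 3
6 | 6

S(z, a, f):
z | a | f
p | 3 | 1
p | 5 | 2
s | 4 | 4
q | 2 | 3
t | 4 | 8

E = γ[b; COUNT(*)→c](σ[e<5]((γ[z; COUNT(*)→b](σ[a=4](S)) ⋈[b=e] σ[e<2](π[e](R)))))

Stepwise |·|:
  S → 5
  σ[a=4](S) → 2
  γ[z; COUNT(*)→b](σ[a=4](S)) → 2
  R → 6
  π[e](R) → 6
  σ[e<2](π[e](R)) → 1
  (γ[z; COUNT(*)→b](σ[a=4](S)) ⋈[b=e] σ[e<2](π[e](R))) → 2
  σ[e<5]((γ[z; COUNT(*)→b](σ[a=4](S)) ⋈[b=e] σ[e<2](π[e](R)))) → 2
  γ[b; COUNT(*)→c](σ[e<5]((γ[z; COUNT(*)→b](σ[a=4](S)) ⋈[b=e] σ[e<2](π[e](R))))) → 1

|E| = 1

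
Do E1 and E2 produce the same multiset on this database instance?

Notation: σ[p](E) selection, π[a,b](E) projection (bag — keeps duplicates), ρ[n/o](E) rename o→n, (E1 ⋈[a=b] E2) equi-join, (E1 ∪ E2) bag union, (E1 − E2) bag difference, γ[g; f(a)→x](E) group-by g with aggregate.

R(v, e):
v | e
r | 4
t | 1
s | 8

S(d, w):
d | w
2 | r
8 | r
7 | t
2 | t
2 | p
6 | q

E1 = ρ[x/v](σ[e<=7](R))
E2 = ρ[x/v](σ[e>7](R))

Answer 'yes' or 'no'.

E1 stepwise |·|:
  R → 3
  σ[e<=7](R) → 2
  ρ[x/v](σ[e<=7](R)) → 2
E2 stepwise |·|:
  R → 3
  σ[e>7](R) → 1
  ρ[x/v](σ[e>7](R)) → 1

E1 result:
x | e
r | 4
t | 1
E2 result:
x | e
s | 8
Witness: ('s', 8) appears 0× in E1 but 1× in E2.

no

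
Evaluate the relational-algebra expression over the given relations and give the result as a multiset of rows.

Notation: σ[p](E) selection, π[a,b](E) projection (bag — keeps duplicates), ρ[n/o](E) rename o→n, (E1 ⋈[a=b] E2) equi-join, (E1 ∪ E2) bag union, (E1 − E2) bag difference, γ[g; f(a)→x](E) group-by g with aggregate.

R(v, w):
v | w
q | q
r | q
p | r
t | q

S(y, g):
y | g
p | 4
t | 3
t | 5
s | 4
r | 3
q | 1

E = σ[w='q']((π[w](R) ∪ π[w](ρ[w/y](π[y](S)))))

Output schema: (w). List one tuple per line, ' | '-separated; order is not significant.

Per-node cardinality:
  R → 4
  π[w](R) → 4
  S → 6
  π[y](S) → 6
  ρ[w/y](π[y](S)) → 6
  π[w](ρ[w/y](π[y](S))) → 6
  (π[w](R) ∪ π[w](ρ[w/y](π[y](S)))) → 10
  σ[w='q']((π[w](R) ∪ π[w](ρ[w/y](π[y](S))))) → 4

== RESULT ==
w
q
q
q
q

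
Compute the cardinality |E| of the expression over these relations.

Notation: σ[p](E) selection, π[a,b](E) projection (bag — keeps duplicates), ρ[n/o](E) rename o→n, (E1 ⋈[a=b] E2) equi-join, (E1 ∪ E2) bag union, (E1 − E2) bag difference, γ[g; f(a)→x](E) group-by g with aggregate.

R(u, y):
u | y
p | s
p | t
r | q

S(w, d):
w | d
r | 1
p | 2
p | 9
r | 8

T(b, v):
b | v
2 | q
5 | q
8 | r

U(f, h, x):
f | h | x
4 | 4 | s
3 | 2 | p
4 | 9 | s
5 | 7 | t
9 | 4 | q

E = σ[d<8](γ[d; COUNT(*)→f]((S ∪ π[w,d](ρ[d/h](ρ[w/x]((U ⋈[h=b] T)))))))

Subexpression sizes:
  S → 4
  U → 5
  T → 3
  (U ⋈[h=b] T) → 1
  ρ[w/x]((U ⋈[h=b] T)) → 1
  ρ[d/h](ρ[w/x]((U ⋈[h=b] T))) → 1
  π[w,d](ρ[d/h](ρ[w/x]((U ⋈[h=b] T)))) → 1
  (S ∪ π[w,d](ρ[d/h](ρ[w/x]((U ⋈[h=b] T))))) → 5
  γ[d; COUNT(*)→f]((S ∪ π[w,d](ρ[d/h](ρ[w/x]((U ⋈[h=b] T)))))) → 4
  σ[d<8](γ[d; COUNT(*)→f]((S ∪ π[w,d](ρ[d/h](ρ[w/x]((U ⋈[h=b] T))))))) → 2

|E| = 2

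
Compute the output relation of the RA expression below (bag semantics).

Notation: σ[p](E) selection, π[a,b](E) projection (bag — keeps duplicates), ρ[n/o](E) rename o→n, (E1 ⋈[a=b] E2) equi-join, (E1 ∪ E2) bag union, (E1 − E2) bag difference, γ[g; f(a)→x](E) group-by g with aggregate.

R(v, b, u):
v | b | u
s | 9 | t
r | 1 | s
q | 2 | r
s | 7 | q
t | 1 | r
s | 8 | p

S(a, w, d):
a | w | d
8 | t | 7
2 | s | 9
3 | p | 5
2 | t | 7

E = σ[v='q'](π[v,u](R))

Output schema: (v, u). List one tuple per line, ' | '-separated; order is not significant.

Row counts bottom-up:
  R → 6
  π[v,u](R) → 6
  σ[v='q'](π[v,u](R)) → 1

== RESULT ==
v | u
q | r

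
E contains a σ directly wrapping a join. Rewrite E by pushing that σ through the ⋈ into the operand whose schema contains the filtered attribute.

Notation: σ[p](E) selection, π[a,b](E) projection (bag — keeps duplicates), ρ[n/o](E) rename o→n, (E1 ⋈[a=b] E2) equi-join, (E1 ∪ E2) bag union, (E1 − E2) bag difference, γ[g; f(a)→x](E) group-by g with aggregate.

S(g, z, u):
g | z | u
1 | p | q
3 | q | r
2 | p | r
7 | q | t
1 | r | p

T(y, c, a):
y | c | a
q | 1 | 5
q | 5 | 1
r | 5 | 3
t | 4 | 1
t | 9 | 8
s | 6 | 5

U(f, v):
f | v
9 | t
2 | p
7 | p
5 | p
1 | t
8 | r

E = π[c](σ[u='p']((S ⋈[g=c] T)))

σ filters on u, owned by the left side.
E' = π[c]((σ[u='p'](S) ⋈[g=c] T))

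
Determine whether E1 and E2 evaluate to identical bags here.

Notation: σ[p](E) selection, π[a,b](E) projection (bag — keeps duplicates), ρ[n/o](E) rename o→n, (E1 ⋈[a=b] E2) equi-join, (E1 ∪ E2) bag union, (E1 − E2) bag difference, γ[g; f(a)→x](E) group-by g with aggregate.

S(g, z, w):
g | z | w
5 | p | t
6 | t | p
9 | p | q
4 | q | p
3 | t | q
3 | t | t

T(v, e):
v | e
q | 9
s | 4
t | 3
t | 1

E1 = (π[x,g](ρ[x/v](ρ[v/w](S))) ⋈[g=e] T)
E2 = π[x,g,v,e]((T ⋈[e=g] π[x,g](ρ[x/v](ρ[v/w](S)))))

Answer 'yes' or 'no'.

E1 per-node cardinality:
  S → 6
  ρ[v/w](S) → 6
  ρ[x/v](ρ[v/w](S)) → 6
  π[x,g](ρ[x/v](ρ[v/w](S))) → 6
  T → 4
  (π[x,g](ρ[x/v](ρ[v/w](S))) ⋈[g=e] T) → 4
E2 per-node cardinality:
  T → 4
  S → 6
  ρ[v/w](S) → 6
  ρ[x/v](ρ[v/w](S)) → 6
  π[x,g](ρ[x/v](ρ[v/w](S))) → 6
  (T ⋈[e=g] π[x,g](ρ[x/v](ρ[v/w](S)))) → 4
  π[x,g,v,e]((T ⋈[e=g] π[x,g](ρ[x/v](ρ[v/w](S))))) → 4

E1 and E2 produce the same multiset:
x | g | v | e
p | 4 | s | 4
q | 3 | t | 3
q | 9 | q | 9
t | 3 | t | 3

yes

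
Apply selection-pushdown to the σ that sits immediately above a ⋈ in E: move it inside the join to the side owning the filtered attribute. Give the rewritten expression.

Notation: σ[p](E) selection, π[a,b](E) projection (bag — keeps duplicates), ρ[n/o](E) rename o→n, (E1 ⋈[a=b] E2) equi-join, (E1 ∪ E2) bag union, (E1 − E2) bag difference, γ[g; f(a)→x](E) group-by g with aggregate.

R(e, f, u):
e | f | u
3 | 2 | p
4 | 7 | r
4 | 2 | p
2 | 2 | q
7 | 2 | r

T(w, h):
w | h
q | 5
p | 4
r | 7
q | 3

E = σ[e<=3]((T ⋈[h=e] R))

σ filters on e, owned by the right side.
E' = (T ⋈[h=e] σ[e<=3](R))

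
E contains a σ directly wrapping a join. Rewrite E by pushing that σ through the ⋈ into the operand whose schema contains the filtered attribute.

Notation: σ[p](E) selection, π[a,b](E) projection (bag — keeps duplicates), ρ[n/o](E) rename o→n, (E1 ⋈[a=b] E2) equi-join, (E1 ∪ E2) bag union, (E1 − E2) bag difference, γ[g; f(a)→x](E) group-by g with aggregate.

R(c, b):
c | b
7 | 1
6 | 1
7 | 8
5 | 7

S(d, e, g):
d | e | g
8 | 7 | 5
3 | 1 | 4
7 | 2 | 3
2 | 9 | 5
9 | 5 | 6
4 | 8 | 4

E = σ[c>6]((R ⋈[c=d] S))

σ filters on c, owned by the left side.
E' = (σ[c>6](R) ⋈[c=d] S)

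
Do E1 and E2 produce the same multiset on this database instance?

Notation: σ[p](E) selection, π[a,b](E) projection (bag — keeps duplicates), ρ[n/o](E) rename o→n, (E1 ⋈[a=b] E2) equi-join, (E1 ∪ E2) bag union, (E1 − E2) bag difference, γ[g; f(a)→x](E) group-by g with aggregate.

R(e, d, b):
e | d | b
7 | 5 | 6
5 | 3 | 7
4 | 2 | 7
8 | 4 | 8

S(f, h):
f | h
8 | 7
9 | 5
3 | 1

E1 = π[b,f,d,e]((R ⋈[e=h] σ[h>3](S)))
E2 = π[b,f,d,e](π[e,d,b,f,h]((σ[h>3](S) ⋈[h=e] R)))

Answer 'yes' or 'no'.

E1 per-node cardinality:
  R → 4
  S → 3
  σ[h>3](S) → 2
  (R ⋈[e=h] σ[h>3](S)) → 2
  π[b,f,d,e]((R ⋈[e=h] σ[h>3](S))) → 2
E2 per-node cardinality:
  S → 3
  σ[h>3](S) → 2
  R → 4
  (σ[h>3](S) ⋈[h=e] R) → 2
  π[e,d,b,f,h]((σ[h>3](S) ⋈[h=e] R)) → 2
  π[b,f,d,e](π[e,d,b,f,h]((σ[h>3](S) ⋈[h=e] R))) → 2

E1 and E2 produce the same multiset:
b | f | d | e
6 | 8 | 5 | 7
7 | 9 | 3 | 5

yes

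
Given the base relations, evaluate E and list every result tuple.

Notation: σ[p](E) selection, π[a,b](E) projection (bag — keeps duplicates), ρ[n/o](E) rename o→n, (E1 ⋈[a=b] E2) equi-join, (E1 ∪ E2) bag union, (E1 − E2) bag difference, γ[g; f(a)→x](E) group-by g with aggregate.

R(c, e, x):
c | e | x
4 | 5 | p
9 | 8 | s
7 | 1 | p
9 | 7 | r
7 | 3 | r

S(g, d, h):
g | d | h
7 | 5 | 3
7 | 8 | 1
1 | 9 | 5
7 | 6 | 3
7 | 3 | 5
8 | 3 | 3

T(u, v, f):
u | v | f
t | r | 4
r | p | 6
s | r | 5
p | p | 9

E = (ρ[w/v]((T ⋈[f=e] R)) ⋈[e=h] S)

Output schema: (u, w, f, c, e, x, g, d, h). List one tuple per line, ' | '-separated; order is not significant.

Per-node cardinality:
  T → 4
  R → 5
  (T ⋈[f=e] R) → 1
  ρ[w/v]((T ⋈[f=e] R)) → 1
  S → 6
  (ρ[w/v]((T ⋈[f=e] R)) ⋈[e=h] S) → 2

== RESULT ==
u | w | f | c | e | x | g | d | h
s | r | 5 | 4 | 5 | p | 1 | 9 | 5
s | r | 5 | 4 | 5 | p | 7 | 3 | 5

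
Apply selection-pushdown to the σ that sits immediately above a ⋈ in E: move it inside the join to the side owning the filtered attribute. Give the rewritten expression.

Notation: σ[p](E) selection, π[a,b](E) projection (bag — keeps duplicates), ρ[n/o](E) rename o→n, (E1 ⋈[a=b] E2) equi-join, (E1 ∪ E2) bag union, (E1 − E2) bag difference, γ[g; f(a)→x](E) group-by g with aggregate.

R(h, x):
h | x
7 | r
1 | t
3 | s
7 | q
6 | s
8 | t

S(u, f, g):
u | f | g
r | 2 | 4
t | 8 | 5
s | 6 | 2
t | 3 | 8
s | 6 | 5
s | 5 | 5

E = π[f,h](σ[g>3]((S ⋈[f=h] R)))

σ filters on g, owned by the left side.
E' = π[f,h]((σ[g>3](S) ⋈[f=h] R))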